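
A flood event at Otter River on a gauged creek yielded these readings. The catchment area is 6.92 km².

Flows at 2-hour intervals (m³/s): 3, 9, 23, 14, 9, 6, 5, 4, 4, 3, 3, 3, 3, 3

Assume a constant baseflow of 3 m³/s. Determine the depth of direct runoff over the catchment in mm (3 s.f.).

d ≈ 52.0 mm

Direct runoff: 0.0, 6.0, 20.0, 11.0, 6.0, 3.0, 2.0, 1.0, 1.0, 0.0, 0.0, 0.0, 0.0, 0.0 m³/s; ΣQ_DR = 50.00 m³/s.
V = ΣQ_DR · Δt = 50.00 × 7200 s = 3.600 × 10^5 m³.
Over A = 6.92 km², depth = V / A = 52.0 mm.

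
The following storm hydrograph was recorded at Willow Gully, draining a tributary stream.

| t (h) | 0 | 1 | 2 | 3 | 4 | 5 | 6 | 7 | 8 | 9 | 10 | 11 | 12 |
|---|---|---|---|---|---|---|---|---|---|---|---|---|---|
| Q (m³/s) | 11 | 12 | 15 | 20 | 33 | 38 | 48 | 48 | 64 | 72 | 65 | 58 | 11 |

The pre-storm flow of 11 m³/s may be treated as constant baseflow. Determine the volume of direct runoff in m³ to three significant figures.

Direct-runoff ordinates (Q − Q_b): 0.0, 1.0, 4.0, 9.0, 22.0, 27.0, 37.0, 37.0, 53.0, 61.0, 54.0, 47.0, 0.0 m³/s.
ΣQ_DR = 352.0 m³/s.
With Δt = 1 h = 3600 s, V = ΣQ_DR · Δt = 352.0 × 3600 = 1.27 × 10^6 m³.

V ≈ 1.27 × 10^6 m³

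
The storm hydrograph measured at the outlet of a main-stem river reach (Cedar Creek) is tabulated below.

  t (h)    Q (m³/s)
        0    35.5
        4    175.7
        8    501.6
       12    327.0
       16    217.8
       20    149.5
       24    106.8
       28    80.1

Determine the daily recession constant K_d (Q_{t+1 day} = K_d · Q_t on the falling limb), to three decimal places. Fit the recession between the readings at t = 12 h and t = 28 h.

K_d ≈ 0.121

Between t = 12 h and t = 28 h the flow falls from 327.0 to 80.1 m³/s over 4×4 h = 16 h.
Per-interval ratio K = (80.1/327.0)^(1/4) = 0.7035; K_d = K^(24/4) = 0.121.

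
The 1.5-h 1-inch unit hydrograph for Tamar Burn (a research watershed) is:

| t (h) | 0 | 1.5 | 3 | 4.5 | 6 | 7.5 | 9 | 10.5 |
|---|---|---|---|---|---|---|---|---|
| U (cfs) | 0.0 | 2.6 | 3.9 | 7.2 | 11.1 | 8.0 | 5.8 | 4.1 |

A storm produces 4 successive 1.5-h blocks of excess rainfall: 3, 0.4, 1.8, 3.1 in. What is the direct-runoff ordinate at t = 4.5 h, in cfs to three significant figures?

By discrete convolution, Q_j = Σ (P_i / 1 in) · U_{j−i}.
At t = 4.5 h (j=3): Q = (3/1)·7.2 + (0.4/1)·3.9 + (1.8/1)·2.6 + (3.1/1)·0.0 = 27.8 cfs.

Q ≈ 27.8 cfs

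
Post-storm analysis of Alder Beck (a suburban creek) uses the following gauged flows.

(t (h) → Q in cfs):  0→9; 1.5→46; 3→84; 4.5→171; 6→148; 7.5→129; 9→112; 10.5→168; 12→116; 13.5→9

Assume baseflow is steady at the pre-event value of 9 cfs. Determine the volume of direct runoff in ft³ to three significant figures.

V ≈ 4.87 × 10^6 ft³

Direct-runoff ordinates (Q − Q_b): 0.0, 37.0, 75.0, 162.0, 139.0, 120.0, 103.0, 159.0, 107.0, 0.0 cfs.
ΣQ_DR = 902.0 cfs.
With Δt = 1.5 h = 5400 s, V = ΣQ_DR · Δt = 902.0 × 5400 = 4.87 × 10^6 ft³.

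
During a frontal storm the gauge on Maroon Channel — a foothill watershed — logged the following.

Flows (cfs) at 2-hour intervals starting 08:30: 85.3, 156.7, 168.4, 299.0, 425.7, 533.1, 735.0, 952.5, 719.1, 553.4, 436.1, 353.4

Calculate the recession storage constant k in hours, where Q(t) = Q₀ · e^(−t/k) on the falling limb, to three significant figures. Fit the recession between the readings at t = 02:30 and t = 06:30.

k ≈ 8.92 h

On the falling limb, Q drops from 553.4 to 353.4 cfs between t = 02:30 and t = 06:30 (Δt = 4 h).
k = −Δt / ln(Q₂/Q₁) = −4 / ln(353.4/553.4) = 8.92 h.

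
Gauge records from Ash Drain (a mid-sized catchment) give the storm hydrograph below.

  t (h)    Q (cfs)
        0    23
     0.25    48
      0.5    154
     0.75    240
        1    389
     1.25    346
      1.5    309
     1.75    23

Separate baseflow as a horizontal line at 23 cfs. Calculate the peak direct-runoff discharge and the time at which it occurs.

Subtracting baseflow gives direct-runoff ordinates: 0.0, 25.0, 131.0, 217.0, 366.0, 323.0, 286.0, 0.0 cfs.
The maximum is 366.0 cfs, occurring at the reading for t = 1 h.

Q_p = 366.0 cfs at t = 1 h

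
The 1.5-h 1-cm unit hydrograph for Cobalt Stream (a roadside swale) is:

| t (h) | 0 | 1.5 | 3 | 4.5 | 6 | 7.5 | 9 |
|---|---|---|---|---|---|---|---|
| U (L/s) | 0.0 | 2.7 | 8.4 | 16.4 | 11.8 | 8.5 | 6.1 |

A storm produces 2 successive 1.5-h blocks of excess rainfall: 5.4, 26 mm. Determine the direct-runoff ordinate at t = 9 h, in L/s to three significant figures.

Q ≈ 25.4 L/s

By discrete convolution, Q_j = Σ (P_i / 10 mm) · U_{j−i}.
At t = 9 h (j=6): Q = (5.4/10)·6.1 + (26/10)·8.5 = 25.4 L/s.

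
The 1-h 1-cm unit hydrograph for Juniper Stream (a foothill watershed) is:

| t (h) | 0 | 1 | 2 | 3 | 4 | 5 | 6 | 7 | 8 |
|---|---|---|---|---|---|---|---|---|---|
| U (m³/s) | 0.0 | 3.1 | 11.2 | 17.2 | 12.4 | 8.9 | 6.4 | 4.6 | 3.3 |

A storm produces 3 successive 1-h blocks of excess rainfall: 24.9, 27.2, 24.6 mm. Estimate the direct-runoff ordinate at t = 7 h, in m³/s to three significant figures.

Q ≈ 50.8 m³/s

By discrete convolution, Q_j = Σ (P_i / 10 mm) · U_{j−i}.
At t = 7 h (j=7): Q = (24.9/10)·4.6 + (27.2/10)·6.4 + (24.6/10)·8.9 = 50.8 m³/s.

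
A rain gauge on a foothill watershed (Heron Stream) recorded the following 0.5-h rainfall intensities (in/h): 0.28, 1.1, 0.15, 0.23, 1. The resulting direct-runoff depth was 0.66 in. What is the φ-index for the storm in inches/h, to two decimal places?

Only the 2 blocks with intensity above φ contribute runoff: 1.1, 1 in/h.
Σ(I−φ)·Δt = d  ⇒  (1.1+1 − 2φ)·0.5 = 0.66
φ = (2.100 − 0.66/0.5) / 2 = 0.39 in/h.

φ ≈ 0.39 in/h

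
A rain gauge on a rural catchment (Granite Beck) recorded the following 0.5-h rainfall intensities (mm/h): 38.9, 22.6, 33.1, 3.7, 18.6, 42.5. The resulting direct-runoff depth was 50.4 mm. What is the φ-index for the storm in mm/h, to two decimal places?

φ ≈ 10.98 mm/h

Only the 5 blocks with intensity above φ contribute runoff: 38.9, 22.6, 33.1, 18.6, 42.5 mm/h.
Σ(I−φ)·Δt = d  ⇒  (38.9+22.6+33.1+18.6+42.5 − 5φ)·0.5 = 50.4
φ = (155.7 − 50.4/0.5) / 5 = 10.98 mm/h.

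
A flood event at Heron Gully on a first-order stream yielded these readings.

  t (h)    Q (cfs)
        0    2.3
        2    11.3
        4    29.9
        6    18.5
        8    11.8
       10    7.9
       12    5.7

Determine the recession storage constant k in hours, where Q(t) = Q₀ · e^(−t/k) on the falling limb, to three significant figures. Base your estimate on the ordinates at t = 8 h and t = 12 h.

k ≈ 5.50 h

On the falling limb, Q drops from 11.8 to 5.7 cfs between t = 8 h and t = 12 h (Δt = 4 h).
k = −Δt / ln(Q₂/Q₁) = −4 / ln(5.7/11.8) = 5.50 h.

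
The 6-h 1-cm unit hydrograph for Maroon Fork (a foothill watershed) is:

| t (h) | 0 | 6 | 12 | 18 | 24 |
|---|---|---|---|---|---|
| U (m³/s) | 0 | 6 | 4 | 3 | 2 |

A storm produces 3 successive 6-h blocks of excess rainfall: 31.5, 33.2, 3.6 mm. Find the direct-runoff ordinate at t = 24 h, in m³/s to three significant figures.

By discrete convolution, Q_j = Σ (P_i / 10 mm) · U_{j−i}.
At t = 24 h (j=4): Q = (31.5/10)·2 + (33.2/10)·3 + (3.6/10)·4 = 17.7 m³/s.

Q ≈ 17.7 m³/s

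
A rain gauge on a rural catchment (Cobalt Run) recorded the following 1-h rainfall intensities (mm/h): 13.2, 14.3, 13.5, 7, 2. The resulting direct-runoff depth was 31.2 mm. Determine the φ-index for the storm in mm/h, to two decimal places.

φ ≈ 4.20 mm/h

Only the 4 blocks with intensity above φ contribute runoff: 13.2, 14.3, 13.5, 7 mm/h.
Σ(I−φ)·Δt = d  ⇒  (13.2+14.3+13.5+7 − 4φ)·1 = 31.2
φ = (48.00 − 31.2/1) / 4 = 4.20 mm/h.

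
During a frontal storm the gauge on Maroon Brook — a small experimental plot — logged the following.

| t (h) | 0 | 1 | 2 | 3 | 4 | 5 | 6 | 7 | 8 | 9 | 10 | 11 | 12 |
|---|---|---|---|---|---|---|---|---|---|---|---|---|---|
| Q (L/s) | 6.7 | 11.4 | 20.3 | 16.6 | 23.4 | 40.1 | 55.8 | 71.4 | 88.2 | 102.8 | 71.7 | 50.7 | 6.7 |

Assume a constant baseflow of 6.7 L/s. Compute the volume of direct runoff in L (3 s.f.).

Direct-runoff ordinates (Q − Q_b): 0.0, 4.7, 13.6, 9.9, 16.7, 33.4, 49.1, 64.7, 81.5, 96.1, 65.0, 44.0, 0.0 L/s.
ΣQ_DR = 478.7 L/s.
With Δt = 1 h = 3600 s, V = ΣQ_DR · Δt = 478.7 × 3600 = 1.72 × 10^6 L.

V ≈ 1.72 × 10^6 L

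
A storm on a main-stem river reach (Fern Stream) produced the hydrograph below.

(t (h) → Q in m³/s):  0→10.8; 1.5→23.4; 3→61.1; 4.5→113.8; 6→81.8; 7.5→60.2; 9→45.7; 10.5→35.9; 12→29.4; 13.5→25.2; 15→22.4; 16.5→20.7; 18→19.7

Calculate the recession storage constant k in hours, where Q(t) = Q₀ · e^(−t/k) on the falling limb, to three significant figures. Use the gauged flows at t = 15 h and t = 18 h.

On the falling limb, Q drops from 22.4 to 19.7 m³/s between t = 15 h and t = 18 h (Δt = 3 h).
k = −Δt / ln(Q₂/Q₁) = −3 / ln(19.7/22.4) = 23.4 h.

k ≈ 23.4 h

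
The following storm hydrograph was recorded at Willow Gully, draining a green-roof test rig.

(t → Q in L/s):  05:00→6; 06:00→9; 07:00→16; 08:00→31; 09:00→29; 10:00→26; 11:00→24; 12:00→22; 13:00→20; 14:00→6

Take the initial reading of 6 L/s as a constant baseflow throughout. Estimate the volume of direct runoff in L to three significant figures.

Direct-runoff ordinates (Q − Q_b): 0.0, 3.0, 10.0, 25.0, 23.0, 20.0, 18.0, 16.0, 14.0, 0.0 L/s.
ΣQ_DR = 129.0 L/s.
With Δt = 1 h = 3600 s, V = ΣQ_DR · Δt = 129.0 × 3600 = 4.64 × 10^5 L.

V ≈ 4.64 × 10^5 L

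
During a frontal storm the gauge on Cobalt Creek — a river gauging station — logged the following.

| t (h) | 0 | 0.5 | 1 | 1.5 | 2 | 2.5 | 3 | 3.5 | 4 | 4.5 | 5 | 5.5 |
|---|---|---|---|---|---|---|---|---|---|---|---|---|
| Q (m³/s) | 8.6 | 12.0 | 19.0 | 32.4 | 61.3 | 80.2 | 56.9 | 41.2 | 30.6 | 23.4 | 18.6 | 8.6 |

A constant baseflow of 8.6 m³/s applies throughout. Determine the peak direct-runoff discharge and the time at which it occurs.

Subtracting baseflow gives direct-runoff ordinates: 0.0, 3.4, 10.4, 23.8, 52.7, 71.6, 48.3, 32.6, 22.0, 14.8, 10.0, 0.0 m³/s.
The maximum is 71.6 m³/s, occurring at the reading for t = 2.5 h.

Q_p = 71.6 m³/s at t = 2.5 h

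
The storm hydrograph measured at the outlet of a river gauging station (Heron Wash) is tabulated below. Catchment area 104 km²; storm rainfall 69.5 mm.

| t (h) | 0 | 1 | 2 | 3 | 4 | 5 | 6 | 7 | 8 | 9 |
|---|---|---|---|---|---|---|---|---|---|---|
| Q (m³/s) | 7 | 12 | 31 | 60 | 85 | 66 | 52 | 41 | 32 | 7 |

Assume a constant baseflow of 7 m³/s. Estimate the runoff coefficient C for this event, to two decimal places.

ΣQ_DR = 323.0 m³/s; V = ΣQ_DR·Δt = 1.163 × 10^6 m³.
Runoff depth d = V / A = 11.18 mm.
C = d / P = 11.18 / 69.5 = 0.16.

C ≈ 0.16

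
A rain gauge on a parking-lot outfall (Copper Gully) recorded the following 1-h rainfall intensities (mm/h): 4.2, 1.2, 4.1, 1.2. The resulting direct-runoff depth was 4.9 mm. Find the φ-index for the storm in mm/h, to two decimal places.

Only the 2 blocks with intensity above φ contribute runoff: 4.2, 4.1 mm/h.
Σ(I−φ)·Δt = d  ⇒  (4.2+4.1 − 2φ)·1 = 4.9
φ = (8.300 − 4.9/1) / 2 = 1.70 mm/h.

φ ≈ 1.70 mm/h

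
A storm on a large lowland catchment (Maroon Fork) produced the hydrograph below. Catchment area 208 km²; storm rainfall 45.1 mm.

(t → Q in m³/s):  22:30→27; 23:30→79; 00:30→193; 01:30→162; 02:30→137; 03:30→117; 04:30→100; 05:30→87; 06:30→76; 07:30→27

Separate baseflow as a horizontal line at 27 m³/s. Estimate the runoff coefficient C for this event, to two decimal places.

ΣQ_DR = 735.0 m³/s; V = ΣQ_DR·Δt = 2.646 × 10^6 m³.
Runoff depth d = V / A = 12.72 mm.
C = d / P = 12.72 / 45.1 = 0.28.

C ≈ 0.28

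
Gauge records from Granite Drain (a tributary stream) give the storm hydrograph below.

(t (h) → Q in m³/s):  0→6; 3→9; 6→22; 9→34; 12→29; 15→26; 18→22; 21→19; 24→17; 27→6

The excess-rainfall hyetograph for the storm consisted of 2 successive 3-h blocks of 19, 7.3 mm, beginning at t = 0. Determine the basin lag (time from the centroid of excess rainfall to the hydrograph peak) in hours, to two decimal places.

Centroid of excess rainfall: t_c = Σ P_i·t̄_i / ΣP_i = 2.3327 h (block centres at 1.5, 4.5 h).
Hydrograph peak occurs at t = 9 h, so basin lag t_L = 9 − 2.3327 = 6.67 h.

t_L ≈ 6.67 h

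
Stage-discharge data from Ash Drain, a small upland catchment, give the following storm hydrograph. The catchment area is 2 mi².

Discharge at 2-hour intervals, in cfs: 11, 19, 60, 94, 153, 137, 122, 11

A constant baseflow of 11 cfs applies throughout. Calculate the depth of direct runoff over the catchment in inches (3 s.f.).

Direct runoff: 0.0, 8.0, 49.0, 83.0, 142.0, 126.0, 111.0, 0.0 cfs; ΣQ_DR = 519.0 cfs.
V = ΣQ_DR · Δt = 519.0 × 7200 s = 3.737 × 10^6 ft³.
Over A = 2 mi², depth = V / A = 0.804 in.

d ≈ 0.804 in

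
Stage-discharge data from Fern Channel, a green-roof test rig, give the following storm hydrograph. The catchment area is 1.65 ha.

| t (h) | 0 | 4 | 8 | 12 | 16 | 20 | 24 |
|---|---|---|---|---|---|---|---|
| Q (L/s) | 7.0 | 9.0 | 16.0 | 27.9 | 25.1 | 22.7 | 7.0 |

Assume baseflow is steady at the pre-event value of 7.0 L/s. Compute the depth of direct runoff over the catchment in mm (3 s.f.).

d ≈ 57.3 mm

Direct runoff: 0.0, 2.0, 9.0, 20.9, 18.1, 15.7, 0.0 L/s; ΣQ_DR = 65.70 L/s.
V = ΣQ_DR · Δt = 65.70 × 14400 s = 9.461 × 10^5 L.
Over A = 1.65 ha, depth = V / A = 57.3 mm.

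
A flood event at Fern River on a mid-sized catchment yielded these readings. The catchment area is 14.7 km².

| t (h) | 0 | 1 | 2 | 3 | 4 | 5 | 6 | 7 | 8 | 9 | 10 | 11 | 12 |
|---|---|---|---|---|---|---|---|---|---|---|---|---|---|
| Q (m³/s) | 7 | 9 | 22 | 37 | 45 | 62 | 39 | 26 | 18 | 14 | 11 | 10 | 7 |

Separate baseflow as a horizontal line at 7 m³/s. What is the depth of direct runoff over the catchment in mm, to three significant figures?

Direct runoff: 0.0, 2.0, 15.0, 30.0, 38.0, 55.0, 32.0, 19.0, 11.0, 7.0, 4.0, 3.0, 0.0 m³/s; ΣQ_DR = 216.0 m³/s.
V = ΣQ_DR · Δt = 216.0 × 3600 s = 7.776 × 10^5 m³.
Over A = 14.7 km², depth = V / A = 52.9 mm.

d ≈ 52.9 mm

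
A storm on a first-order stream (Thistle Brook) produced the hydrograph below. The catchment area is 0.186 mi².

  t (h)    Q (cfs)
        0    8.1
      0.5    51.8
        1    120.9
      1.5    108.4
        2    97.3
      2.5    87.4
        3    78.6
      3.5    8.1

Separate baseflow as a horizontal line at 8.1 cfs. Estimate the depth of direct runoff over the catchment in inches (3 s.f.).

Direct runoff: 0.0, 43.7, 112.8, 100.3, 89.2, 79.3, 70.5, 0.0 cfs; ΣQ_DR = 495.8 cfs.
V = ΣQ_DR · Δt = 495.8 × 1800 s = 8.924 × 10^5 ft³.
Over A = 0.186 mi², depth = V / A = 2.07 in.

d ≈ 2.07 in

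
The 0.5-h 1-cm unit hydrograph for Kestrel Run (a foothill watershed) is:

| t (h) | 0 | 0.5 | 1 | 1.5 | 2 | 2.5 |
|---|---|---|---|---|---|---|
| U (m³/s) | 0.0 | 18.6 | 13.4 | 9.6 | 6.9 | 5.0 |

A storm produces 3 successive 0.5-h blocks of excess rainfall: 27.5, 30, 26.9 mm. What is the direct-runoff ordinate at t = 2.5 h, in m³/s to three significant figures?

By discrete convolution, Q_j = Σ (P_i / 10 mm) · U_{j−i}.
At t = 2.5 h (j=5): Q = (27.5/10)·5.0 + (30/10)·6.9 + (26.9/10)·9.6 = 60.3 m³/s.

Q ≈ 60.3 m³/s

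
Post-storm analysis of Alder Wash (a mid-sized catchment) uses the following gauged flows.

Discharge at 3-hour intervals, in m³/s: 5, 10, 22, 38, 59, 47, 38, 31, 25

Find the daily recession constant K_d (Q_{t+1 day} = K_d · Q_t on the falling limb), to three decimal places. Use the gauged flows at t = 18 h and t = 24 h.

K_d ≈ 0.187

Between t = 18 h and t = 24 h the flow falls from 38 to 25 m³/s over 2×3 h = 6 h.
Per-interval ratio K = (25/38)^(1/2) = 0.8111; K_d = K^(24/3) = 0.187.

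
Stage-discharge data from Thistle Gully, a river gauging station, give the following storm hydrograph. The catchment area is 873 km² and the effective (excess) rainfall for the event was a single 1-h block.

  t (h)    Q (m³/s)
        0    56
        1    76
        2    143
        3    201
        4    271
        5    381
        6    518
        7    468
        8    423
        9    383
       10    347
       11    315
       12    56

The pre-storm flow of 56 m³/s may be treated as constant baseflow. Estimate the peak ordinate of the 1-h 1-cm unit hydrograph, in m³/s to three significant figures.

U_p ≈ 385 m³/s

Direct runoff: 0.0, 20.0, 87.0, 145.0, 215.0, 325.0, 462.0, 412.0, 367.0, 327.0, 291.0, 259.0, 0.0 m³/s; ΣQ_DR = 2910 m³/s, peak = 462.0 m³/s.
Runoff depth d = ΣQ_DR·Δt / A = 2910 × 3600 / (873 km²) = 12.00 mm.
The 1-cm UH is the DRH scaled by (10 mm)/d, so U_p = 462.0 × 10/12.00 = 385 m³/s.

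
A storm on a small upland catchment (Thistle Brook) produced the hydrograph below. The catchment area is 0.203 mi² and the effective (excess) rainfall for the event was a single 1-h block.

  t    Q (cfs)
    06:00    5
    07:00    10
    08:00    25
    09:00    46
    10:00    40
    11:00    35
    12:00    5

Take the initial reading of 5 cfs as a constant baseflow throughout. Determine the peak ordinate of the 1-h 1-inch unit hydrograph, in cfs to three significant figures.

Direct runoff: 0.0, 5.0, 20.0, 41.0, 35.0, 30.0, 0.0 cfs; ΣQ_DR = 131.0 cfs, peak = 41.0 cfs.
Runoff depth d = ΣQ_DR·Δt / A = 131.0 × 3600 / (0.203 mi²) = 1.000 in.
The 1-inch UH is the DRH scaled by (1 in)/d, so U_p = 41.0 × 1/1.000 = 41.0 cfs.

U_p ≈ 41.0 cfs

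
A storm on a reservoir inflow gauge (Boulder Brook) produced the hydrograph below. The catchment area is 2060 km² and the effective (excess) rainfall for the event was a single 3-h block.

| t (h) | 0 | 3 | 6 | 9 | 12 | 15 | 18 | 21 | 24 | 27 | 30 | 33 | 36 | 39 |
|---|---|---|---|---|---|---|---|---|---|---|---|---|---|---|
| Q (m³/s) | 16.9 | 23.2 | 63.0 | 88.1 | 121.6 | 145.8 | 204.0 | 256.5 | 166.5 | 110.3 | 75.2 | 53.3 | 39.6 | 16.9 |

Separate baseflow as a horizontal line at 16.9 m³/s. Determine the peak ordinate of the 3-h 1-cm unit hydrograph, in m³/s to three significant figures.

Direct runoff: 0.0, 6.3, 46.1, 71.2, 104.7, 128.9, 187.1, 239.6, 149.6, 93.4, 58.3, 36.4, 22.7, 0.0 m³/s; ΣQ_DR = 1144 m³/s, peak = 239.6 m³/s.
Runoff depth d = ΣQ_DR·Δt / A = 1144 × 10800 / (2060 km²) = 5.999 mm.
The 1-cm UH is the DRH scaled by (10 mm)/d, so U_p = 239.6 × 10/5.999 = 399 m³/s.

U_p ≈ 399 m³/s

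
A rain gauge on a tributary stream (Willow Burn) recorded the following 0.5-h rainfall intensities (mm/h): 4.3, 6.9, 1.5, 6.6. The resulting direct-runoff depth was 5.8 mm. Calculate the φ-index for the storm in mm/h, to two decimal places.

Only the 3 blocks with intensity above φ contribute runoff: 4.3, 6.9, 6.6 mm/h.
Σ(I−φ)·Δt = d  ⇒  (4.3+6.9+6.6 − 3φ)·0.5 = 5.8
φ = (17.80 − 5.8/0.5) / 3 = 2.07 mm/h.

φ ≈ 2.07 mm/h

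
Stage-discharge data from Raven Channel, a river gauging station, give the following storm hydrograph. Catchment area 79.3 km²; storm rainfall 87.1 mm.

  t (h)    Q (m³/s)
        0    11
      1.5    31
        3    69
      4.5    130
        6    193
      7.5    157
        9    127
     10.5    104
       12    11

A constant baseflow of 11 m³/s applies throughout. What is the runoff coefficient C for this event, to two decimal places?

C ≈ 0.57

ΣQ_DR = 734.0 m³/s; V = ΣQ_DR·Δt = 3.964 × 10^6 m³.
Runoff depth d = V / A = 49.98 mm.
C = d / P = 49.98 / 87.1 = 0.57.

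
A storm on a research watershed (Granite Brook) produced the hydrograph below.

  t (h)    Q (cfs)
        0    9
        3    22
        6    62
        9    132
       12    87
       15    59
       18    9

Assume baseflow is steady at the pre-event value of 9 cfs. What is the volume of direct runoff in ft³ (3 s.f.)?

V ≈ 3.42 × 10^6 ft³

Direct-runoff ordinates (Q − Q_b): 0.0, 13.0, 53.0, 123.0, 78.0, 50.0, 0.0 cfs.
ΣQ_DR = 317.0 cfs.
With Δt = 3 h = 10800 s, V = ΣQ_DR · Δt = 317.0 × 10800 = 3.42 × 10^6 ft³.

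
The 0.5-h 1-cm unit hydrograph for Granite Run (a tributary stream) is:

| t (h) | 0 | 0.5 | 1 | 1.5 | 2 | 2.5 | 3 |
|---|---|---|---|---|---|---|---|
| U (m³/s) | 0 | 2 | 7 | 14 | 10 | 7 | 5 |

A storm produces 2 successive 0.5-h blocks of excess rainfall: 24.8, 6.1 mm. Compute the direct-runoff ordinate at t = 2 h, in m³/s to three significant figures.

Q ≈ 33.3 m³/s

By discrete convolution, Q_j = Σ (P_i / 10 mm) · U_{j−i}.
At t = 2 h (j=4): Q = (24.8/10)·10 + (6.1/10)·14 = 33.3 m³/s.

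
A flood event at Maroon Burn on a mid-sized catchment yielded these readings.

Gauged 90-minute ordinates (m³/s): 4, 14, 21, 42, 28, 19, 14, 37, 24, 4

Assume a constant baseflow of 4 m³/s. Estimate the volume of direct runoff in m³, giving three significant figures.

V ≈ 9.02 × 10^5 m³

Direct-runoff ordinates (Q − Q_b): 0.0, 10.0, 17.0, 38.0, 24.0, 15.0, 10.0, 33.0, 20.0, 0.0 m³/s.
ΣQ_DR = 167.0 m³/s.
With Δt = 1.5 h = 5400 s, V = ΣQ_DR · Δt = 167.0 × 5400 = 9.02 × 10^5 m³.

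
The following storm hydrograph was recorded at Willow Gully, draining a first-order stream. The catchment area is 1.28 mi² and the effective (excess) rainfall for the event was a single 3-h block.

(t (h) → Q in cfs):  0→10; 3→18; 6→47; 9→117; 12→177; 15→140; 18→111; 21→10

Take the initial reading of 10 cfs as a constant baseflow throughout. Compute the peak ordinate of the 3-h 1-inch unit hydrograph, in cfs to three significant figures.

Direct runoff: 0.0, 8.0, 37.0, 107.0, 167.0, 130.0, 101.0, 0.0 cfs; ΣQ_DR = 550.0 cfs, peak = 167.0 cfs.
Runoff depth d = ΣQ_DR·Δt / A = 550.0 × 10800 / (1.28 mi²) = 1.998 in.
The 1-inch UH is the DRH scaled by (1 in)/d, so U_p = 167.0 × 1/1.998 = 83.6 cfs.

U_p ≈ 83.6 cfs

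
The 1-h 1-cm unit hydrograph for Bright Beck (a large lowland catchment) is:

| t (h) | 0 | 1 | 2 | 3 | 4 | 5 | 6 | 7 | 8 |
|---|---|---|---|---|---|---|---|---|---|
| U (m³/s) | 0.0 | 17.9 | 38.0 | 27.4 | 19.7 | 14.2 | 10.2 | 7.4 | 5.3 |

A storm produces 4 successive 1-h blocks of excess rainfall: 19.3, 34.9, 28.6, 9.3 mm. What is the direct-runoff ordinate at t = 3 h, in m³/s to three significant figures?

By discrete convolution, Q_j = Σ (P_i / 10 mm) · U_{j−i}.
At t = 3 h (j=3): Q = (19.3/10)·27.4 + (34.9/10)·38.0 + (28.6/10)·17.9 + (9.3/10)·0.0 = 237 m³/s.

Q ≈ 237 m³/s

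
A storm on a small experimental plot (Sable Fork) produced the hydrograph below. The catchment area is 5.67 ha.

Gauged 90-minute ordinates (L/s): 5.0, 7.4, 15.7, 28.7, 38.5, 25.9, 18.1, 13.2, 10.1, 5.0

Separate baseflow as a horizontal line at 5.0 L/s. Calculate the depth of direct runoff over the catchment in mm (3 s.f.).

Direct runoff: 0.0, 2.4, 10.7, 23.7, 33.5, 20.9, 13.1, 8.2, 5.1, 0.0 L/s; ΣQ_DR = 117.6 L/s.
V = ΣQ_DR · Δt = 117.6 × 5400 s = 6.350 × 10^5 L.
Over A = 5.67 ha, depth = V / A = 11.2 mm.

d ≈ 11.2 mm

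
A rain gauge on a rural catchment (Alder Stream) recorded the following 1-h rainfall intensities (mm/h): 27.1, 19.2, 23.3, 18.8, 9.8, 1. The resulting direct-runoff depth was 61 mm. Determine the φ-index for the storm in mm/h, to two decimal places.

φ ≈ 7.44 mm/h

Only the 5 blocks with intensity above φ contribute runoff: 27.1, 19.2, 23.3, 18.8, 9.8 mm/h.
Σ(I−φ)·Δt = d  ⇒  (27.1+19.2+23.3+18.8+9.8 − 5φ)·1 = 61
φ = (98.20 − 61/1) / 5 = 7.44 mm/h.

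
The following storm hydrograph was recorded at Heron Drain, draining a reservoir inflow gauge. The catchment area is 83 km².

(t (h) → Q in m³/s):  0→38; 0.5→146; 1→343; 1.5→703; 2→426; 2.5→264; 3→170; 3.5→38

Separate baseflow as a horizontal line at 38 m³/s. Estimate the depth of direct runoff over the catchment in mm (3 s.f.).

Direct runoff: 0.0, 108.0, 305.0, 665.0, 388.0, 226.0, 132.0, 0.0 m³/s; ΣQ_DR = 1824 m³/s.
V = ΣQ_DR · Δt = 1824 × 1800 s = 3.283 × 10^6 m³.
Over A = 83 km², depth = V / A = 39.6 mm.

d ≈ 39.6 mm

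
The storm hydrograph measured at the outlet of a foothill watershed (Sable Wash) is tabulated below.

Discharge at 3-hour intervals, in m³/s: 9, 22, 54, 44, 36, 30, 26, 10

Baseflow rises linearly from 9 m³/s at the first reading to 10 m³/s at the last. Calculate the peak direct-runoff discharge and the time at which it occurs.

Subtracting baseflow gives direct-runoff ordinates: 0.00, 12.86, 44.71, 34.57, 26.43, 20.29, 16.14, 0.00 m³/s.
The maximum is 44.71 m³/s, occurring at the reading for t = 6 h.

Q_p = 44.71 m³/s at t = 6 h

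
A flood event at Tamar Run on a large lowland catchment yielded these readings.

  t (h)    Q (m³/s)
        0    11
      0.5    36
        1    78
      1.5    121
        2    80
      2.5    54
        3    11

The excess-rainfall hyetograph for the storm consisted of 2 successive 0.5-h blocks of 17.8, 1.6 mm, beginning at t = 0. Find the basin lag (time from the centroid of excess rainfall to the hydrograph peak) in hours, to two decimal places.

Centroid of excess rainfall: t_c = Σ P_i·t̄_i / ΣP_i = 0.2912 h (block centres at 0.25, 0.75 h).
Hydrograph peak occurs at t = 1.5 h, so basin lag t_L = 1.5 − 0.2912 = 1.21 h.

t_L ≈ 1.21 h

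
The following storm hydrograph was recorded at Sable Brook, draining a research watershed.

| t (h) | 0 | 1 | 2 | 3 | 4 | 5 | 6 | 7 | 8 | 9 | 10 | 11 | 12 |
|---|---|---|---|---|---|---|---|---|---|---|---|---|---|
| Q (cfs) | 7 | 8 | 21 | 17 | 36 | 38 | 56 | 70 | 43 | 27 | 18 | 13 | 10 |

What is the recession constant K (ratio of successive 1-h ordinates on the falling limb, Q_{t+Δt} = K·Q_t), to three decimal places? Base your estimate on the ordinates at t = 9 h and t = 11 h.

K ≈ 0.694

Using the recession-limb readings at t = 9 h and t = 11 h: Q falls from 27 to 13 cfs over 2 intervals.
K = (Q₂/Q₁)^(1/2) = (13/27)^(1/2) = 0.694.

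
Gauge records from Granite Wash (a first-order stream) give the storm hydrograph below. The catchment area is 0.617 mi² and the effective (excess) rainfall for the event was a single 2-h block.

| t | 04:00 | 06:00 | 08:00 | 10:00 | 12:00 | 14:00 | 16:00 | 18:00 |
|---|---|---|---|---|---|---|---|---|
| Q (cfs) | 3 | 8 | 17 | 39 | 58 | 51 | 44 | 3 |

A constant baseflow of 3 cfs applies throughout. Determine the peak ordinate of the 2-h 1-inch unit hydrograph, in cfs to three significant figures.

U_p ≈ 55.0 cfs

Direct runoff: 0.0, 5.0, 14.0, 36.0, 55.0, 48.0, 41.0, 0.0 cfs; ΣQ_DR = 199.0 cfs, peak = 55.0 cfs.
Runoff depth d = ΣQ_DR·Δt / A = 199.0 × 7200 / (0.617 mi²) = 0.9996 in.
The 1-inch UH is the DRH scaled by (1 in)/d, so U_p = 55.0 × 1/0.9996 = 55.0 cfs.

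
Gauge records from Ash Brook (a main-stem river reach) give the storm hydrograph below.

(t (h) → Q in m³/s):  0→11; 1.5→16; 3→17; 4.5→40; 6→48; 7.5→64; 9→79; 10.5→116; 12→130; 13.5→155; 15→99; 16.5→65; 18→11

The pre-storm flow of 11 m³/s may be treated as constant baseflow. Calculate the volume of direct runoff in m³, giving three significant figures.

Direct-runoff ordinates (Q − Q_b): 0.0, 5.0, 6.0, 29.0, 37.0, 53.0, 68.0, 105.0, 119.0, 144.0, 88.0, 54.0, 0.0 m³/s.
ΣQ_DR = 708.0 m³/s.
With Δt = 1.5 h = 5400 s, V = ΣQ_DR · Δt = 708.0 × 5400 = 3.82 × 10^6 m³.

V ≈ 3.82 × 10^6 m³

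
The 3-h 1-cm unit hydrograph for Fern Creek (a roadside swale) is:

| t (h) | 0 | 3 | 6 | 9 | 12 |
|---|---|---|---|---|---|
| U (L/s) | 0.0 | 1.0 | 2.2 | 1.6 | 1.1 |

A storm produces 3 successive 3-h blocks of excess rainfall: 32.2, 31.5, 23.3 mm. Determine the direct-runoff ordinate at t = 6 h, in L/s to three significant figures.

Q ≈ 10.2 L/s

By discrete convolution, Q_j = Σ (P_i / 10 mm) · U_{j−i}.
At t = 6 h (j=2): Q = (32.2/10)·2.2 + (31.5/10)·1.0 + (23.3/10)·0.0 = 10.2 L/s.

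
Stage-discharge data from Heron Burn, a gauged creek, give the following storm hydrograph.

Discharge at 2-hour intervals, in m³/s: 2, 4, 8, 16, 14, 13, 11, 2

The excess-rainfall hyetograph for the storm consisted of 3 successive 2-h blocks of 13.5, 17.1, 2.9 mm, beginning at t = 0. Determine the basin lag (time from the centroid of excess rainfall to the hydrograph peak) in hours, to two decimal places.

Centroid of excess rainfall: t_c = Σ P_i·t̄_i / ΣP_i = 2.3672 h (block centres at 1, 3, 5 h).
Hydrograph peak occurs at t = 6 h, so basin lag t_L = 6 − 2.3672 = 3.63 h.

t_L ≈ 3.63 h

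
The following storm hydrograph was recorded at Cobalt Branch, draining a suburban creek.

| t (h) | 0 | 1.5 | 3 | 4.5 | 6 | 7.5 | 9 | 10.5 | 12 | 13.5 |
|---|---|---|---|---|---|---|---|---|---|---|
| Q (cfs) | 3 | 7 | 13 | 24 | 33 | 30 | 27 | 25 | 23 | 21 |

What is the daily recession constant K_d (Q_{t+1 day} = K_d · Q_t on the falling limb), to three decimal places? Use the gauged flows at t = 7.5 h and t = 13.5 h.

Between t = 7.5 h and t = 13.5 h the flow falls from 30 to 21 cfs over 4×1.5 h = 6 h.
Per-interval ratio K = (21/30)^(1/4) = 0.9147; K_d = K^(24/1.5) = 0.240.

K_d ≈ 0.240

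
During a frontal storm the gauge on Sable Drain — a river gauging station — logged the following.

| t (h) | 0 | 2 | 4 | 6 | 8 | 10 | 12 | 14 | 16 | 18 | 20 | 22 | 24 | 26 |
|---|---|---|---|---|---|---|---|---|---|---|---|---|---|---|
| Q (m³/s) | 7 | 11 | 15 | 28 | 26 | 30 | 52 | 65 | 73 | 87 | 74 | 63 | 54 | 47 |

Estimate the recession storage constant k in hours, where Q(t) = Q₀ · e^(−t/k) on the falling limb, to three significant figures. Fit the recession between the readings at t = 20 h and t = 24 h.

On the falling limb, Q drops from 74 to 54 m³/s between t = 20 h and t = 24 h (Δt = 4 h).
k = −Δt / ln(Q₂/Q₁) = −4 / ln(54/74) = 12.7 h.

k ≈ 12.7 h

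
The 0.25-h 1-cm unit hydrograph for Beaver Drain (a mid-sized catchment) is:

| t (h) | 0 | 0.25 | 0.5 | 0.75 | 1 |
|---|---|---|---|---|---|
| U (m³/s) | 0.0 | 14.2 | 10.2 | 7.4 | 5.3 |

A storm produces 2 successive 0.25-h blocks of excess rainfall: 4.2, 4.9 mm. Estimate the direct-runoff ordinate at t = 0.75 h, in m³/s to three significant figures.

By discrete convolution, Q_j = Σ (P_i / 10 mm) · U_{j−i}.
At t = 0.75 h (j=3): Q = (4.2/10)·7.4 + (4.9/10)·10.2 = 8.11 m³/s.

Q ≈ 8.11 m³/s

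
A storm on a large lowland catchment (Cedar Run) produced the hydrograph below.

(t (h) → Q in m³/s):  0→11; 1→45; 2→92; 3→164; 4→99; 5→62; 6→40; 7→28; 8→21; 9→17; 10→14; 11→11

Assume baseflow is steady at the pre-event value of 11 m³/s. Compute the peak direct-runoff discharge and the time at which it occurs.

Q_p = 153.0 m³/s at t = 3 h

Subtracting baseflow gives direct-runoff ordinates: 0.0, 34.0, 81.0, 153.0, 88.0, 51.0, 29.0, 17.0, 10.0, 6.0, 3.0, 0.0 m³/s.
The maximum is 153.0 m³/s, occurring at the reading for t = 3 h.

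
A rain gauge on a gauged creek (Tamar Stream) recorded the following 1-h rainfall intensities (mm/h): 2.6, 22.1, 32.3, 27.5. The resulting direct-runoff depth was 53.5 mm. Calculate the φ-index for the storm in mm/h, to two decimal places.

φ ≈ 9.47 mm/h

Only the 3 blocks with intensity above φ contribute runoff: 22.1, 32.3, 27.5 mm/h.
Σ(I−φ)·Δt = d  ⇒  (22.1+32.3+27.5 − 3φ)·1 = 53.5
φ = (81.90 − 53.5/1) / 3 = 9.47 mm/h.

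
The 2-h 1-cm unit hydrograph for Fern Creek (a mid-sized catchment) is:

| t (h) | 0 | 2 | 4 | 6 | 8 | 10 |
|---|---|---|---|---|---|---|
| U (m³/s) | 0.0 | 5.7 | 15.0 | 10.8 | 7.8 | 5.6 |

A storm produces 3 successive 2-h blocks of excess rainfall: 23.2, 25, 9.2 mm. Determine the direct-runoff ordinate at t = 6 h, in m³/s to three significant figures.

Q ≈ 67.8 m³/s

By discrete convolution, Q_j = Σ (P_i / 10 mm) · U_{j−i}.
At t = 6 h (j=3): Q = (23.2/10)·10.8 + (25/10)·15.0 + (9.2/10)·5.7 = 67.8 m³/s.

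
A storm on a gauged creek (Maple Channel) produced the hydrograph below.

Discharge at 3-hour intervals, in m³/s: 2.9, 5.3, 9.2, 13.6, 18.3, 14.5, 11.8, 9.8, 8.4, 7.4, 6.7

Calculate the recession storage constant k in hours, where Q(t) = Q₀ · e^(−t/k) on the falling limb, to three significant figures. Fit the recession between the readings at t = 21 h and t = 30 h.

k ≈ 23.7 h

On the falling limb, Q drops from 9.8 to 6.7 m³/s between t = 21 h and t = 30 h (Δt = 9 h).
k = −Δt / ln(Q₂/Q₁) = −9 / ln(6.7/9.8) = 23.7 h.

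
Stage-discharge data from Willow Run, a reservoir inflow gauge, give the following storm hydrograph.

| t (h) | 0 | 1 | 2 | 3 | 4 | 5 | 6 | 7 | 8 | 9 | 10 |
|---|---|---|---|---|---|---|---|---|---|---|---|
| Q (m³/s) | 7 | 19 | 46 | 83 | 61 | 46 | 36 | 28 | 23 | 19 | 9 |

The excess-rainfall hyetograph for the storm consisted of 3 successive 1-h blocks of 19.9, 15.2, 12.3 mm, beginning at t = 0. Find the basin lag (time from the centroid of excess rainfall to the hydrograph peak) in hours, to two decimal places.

t_L ≈ 1.66 h

Centroid of excess rainfall: t_c = Σ P_i·t̄_i / ΣP_i = 1.3397 h (block centres at 0.5, 1.5, 2.5 h).
Hydrograph peak occurs at t = 3 h, so basin lag t_L = 3 − 1.3397 = 1.66 h.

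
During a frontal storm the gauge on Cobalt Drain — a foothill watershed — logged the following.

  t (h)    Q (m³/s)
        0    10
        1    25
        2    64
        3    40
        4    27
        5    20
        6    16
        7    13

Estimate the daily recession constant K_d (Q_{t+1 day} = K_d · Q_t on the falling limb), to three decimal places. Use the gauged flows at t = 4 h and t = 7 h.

Between t = 4 h and t = 7 h the flow falls from 27 to 13 m³/s over 3×1 h = 3 h.
Per-interval ratio K = (13/27)^(1/3) = 0.7838; K_d = K^(24/1) = 0.003.

K_d ≈ 0.003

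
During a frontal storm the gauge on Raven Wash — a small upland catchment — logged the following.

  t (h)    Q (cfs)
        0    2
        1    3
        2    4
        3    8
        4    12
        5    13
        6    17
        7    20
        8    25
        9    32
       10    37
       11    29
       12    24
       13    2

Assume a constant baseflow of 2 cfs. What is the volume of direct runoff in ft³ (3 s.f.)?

Direct-runoff ordinates (Q − Q_b): 0.0, 1.0, 2.0, 6.0, 10.0, 11.0, 15.0, 18.0, 23.0, 30.0, 35.0, 27.0, 22.0, 0.0 cfs.
ΣQ_DR = 200.0 cfs.
With Δt = 1 h = 3600 s, V = ΣQ_DR · Δt = 200.0 × 3600 = 7.20 × 10^5 ft³.

V ≈ 7.20 × 10^5 ft³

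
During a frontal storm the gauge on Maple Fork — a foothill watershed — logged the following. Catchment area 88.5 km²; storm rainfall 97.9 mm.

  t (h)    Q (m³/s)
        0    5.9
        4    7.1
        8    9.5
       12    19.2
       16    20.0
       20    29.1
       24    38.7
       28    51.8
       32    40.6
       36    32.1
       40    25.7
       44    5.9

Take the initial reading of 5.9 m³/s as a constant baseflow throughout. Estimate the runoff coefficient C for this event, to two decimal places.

ΣQ_DR = 214.8 m³/s; V = ΣQ_DR·Δt = 3.093 × 10^6 m³.
Runoff depth d = V / A = 34.95 mm.
C = d / P = 34.95 / 97.9 = 0.36.

C ≈ 0.36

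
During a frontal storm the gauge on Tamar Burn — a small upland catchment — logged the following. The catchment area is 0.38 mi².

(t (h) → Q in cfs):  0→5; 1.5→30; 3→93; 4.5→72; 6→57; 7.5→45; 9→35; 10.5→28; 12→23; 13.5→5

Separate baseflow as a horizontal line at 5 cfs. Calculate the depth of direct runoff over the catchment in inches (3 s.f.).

Direct runoff: 0.0, 25.0, 88.0, 67.0, 52.0, 40.0, 30.0, 23.0, 18.0, 0.0 cfs; ΣQ_DR = 343.0 cfs.
V = ΣQ_DR · Δt = 343.0 × 5400 s = 1.852 × 10^6 ft³.
Over A = 0.38 mi², depth = V / A = 2.10 in.

d ≈ 2.10 in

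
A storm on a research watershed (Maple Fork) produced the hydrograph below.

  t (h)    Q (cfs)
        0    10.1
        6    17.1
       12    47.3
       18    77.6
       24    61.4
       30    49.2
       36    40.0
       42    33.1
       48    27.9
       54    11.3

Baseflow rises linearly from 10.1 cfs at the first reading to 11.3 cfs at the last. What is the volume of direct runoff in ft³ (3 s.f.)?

Direct-runoff ordinates (Q − Q_b): 0.00, 6.87, 36.93, 67.10, 50.77, 38.43, 29.10, 22.07, 16.73, 0.00 cfs.
ΣQ_DR = 268.0 cfs.
With Δt = 6 h = 21600 s, V = ΣQ_DR · Δt = 268.0 × 21600 = 5.79 × 10^6 ft³.

V ≈ 5.79 × 10^6 ft³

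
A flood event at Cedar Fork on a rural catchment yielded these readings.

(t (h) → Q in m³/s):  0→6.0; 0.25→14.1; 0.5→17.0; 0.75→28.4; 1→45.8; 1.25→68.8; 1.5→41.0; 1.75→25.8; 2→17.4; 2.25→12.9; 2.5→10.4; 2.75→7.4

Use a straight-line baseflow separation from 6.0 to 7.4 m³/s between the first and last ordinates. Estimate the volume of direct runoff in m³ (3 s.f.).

Direct-runoff ordinates (Q − Q_b): 0.00, 7.97, 10.75, 22.02, 39.29, 62.16, 34.24, 18.91, 10.38, 5.75, 3.13, 0.00 m³/s.
ΣQ_DR = 214.6 m³/s.
With Δt = 0.25 h = 900 s, V = ΣQ_DR · Δt = 214.6 × 900 = 1.93 × 10^5 m³.

V ≈ 1.93 × 10^5 m³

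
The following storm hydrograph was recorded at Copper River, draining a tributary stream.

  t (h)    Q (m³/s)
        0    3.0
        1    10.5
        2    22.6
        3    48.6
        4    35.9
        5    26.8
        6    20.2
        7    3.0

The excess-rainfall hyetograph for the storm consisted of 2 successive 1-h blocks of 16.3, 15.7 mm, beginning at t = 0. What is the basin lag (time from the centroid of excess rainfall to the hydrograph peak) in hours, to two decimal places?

Centroid of excess rainfall: t_c = Σ P_i·t̄_i / ΣP_i = 0.9906 h (block centres at 0.5, 1.5 h).
Hydrograph peak occurs at t = 3 h, so basin lag t_L = 3 − 0.9906 = 2.01 h.

t_L ≈ 2.01 h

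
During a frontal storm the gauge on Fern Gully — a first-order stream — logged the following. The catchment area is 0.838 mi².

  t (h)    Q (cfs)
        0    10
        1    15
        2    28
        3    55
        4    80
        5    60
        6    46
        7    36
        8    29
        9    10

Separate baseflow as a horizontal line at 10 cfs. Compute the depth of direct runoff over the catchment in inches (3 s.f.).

Direct runoff: 0.0, 5.0, 18.0, 45.0, 70.0, 50.0, 36.0, 26.0, 19.0, 0.0 cfs; ΣQ_DR = 269.0 cfs.
V = ΣQ_DR · Δt = 269.0 × 3600 s = 9.684 × 10^5 ft³.
Over A = 0.838 mi², depth = V / A = 0.497 in.

d ≈ 0.497 in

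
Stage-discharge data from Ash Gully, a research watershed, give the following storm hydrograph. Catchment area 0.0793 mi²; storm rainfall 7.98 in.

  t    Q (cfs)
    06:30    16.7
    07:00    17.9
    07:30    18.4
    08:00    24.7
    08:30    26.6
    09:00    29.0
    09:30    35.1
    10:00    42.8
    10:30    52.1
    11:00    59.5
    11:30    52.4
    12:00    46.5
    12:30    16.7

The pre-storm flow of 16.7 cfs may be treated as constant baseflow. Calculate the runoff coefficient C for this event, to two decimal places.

ΣQ_DR = 221.3 cfs; V = ΣQ_DR·Δt = 3.983 × 10^5 ft³.
Runoff depth d = V / A = 2.162 in.
C = d / P = 2.162 / 7.98 = 0.27.

C ≈ 0.27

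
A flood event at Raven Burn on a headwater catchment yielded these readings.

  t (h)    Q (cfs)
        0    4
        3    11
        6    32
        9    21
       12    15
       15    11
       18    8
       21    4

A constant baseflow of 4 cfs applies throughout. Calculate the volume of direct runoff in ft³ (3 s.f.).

V ≈ 7.99 × 10^5 ft³

Direct-runoff ordinates (Q − Q_b): 0.0, 7.0, 28.0, 17.0, 11.0, 7.0, 4.0, 0.0 cfs.
ΣQ_DR = 74.00 cfs.
With Δt = 3 h = 10800 s, V = ΣQ_DR · Δt = 74.00 × 10800 = 7.99 × 10^5 ft³.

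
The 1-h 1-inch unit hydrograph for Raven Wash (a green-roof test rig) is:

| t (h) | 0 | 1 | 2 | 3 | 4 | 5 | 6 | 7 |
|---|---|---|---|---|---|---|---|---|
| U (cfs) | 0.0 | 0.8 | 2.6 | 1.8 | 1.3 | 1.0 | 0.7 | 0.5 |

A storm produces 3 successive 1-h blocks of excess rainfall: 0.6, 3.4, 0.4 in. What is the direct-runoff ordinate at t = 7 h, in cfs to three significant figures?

Q ≈ 3.08 cfs

By discrete convolution, Q_j = Σ (P_i / 1 in) · U_{j−i}.
At t = 7 h (j=7): Q = (0.6/1)·0.5 + (3.4/1)·0.7 + (0.4/1)·1.0 = 3.08 cfs.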